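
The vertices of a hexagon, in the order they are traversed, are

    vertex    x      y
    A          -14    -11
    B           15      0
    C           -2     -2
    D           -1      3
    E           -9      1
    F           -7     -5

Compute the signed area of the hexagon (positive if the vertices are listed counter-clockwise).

Σ = (165) + (-30) + (-8) + (26) + (52) + (7) = 212
Signed area = Σ/2 = 106 (positive ⇒ counter-clockwise traversal).

106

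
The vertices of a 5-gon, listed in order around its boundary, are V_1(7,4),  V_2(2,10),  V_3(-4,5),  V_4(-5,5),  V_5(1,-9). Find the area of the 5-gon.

Σ = (62) + (50) + (5) + (40) + (67) = 224
Area = |Σ|/2 = 112.

112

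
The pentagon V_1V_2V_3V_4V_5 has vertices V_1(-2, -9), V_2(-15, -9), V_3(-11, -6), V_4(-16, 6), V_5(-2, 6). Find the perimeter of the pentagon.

|V_1V_2| = √((-13)² + (0)²) = √169 = 13
|V_2V_3| = √((4)² + (3)²) = √25 = 5
|V_3V_4| = √((-5)² + (12)²) = √169 = 13
|V_4V_5| = √((14)² + (0)²) = √196 = 14
|V_5V_1| = √((0)² + (-15)²) = √225 = 15
Perimeter = 13 + 5 + 13 + 14 + 15 = 60.

60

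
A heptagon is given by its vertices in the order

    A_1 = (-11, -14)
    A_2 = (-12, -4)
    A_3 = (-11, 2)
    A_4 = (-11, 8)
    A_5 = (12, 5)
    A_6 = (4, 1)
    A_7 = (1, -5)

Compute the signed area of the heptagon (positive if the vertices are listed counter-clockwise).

-253.5

Cross-terms: -124, -68, -66, -151, -8, -21, -69  ⇒  Σ = -507
Signed area = Σ/2 = -253.5 (negative ⇒ clockwise traversal).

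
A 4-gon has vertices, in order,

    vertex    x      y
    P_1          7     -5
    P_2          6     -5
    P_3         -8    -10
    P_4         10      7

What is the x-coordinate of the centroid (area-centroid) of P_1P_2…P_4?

73/24

Apply Gauss's area formula. First the cross-terms c_i = x_i·y_{i+1} − x_{i+1}·y_i:
  -5, -100, 44, -99  ⇒  2A = -160, A = -80.
Then Σ (x_i + x_{i+1})·c_i = -1460, so x̄ = -1460 / (6·(-80)) = 73/24.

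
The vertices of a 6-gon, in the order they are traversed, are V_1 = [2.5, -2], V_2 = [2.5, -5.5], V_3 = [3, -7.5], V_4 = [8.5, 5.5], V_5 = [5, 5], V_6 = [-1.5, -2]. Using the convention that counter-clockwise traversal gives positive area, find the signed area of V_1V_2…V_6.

Apply the surveyor's formula: 2A = Σ (x_i·y_{i+1} − x_{i+1}·y_i), indices taken mod 6.
V_1→V_2: (2.5)(-5.5) − (2.5)(-2) = -8.75
V_2→V_3: (2.5)(-7.5) − (3)(-5.5) = -2.25
V_3→V_4: (3)(5.5) − (8.5)(-7.5) = 80.25
V_4→V_5: (8.5)(5) − (5)(5.5) = 15
V_5→V_6: (5)(-2) − (-1.5)(5) = -2.5
V_6→V_1: (-1.5)(-2) − (2.5)(-2) = 8
Σ = 89.75
Signed area = Σ/2 = 44.875 (positive ⇒ counter-clockwise traversal).

44.875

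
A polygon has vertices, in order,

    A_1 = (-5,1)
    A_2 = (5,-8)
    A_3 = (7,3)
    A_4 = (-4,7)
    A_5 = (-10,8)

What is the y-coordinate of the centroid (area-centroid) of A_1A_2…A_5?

Apply the shoelace (surveyor's) formula. First the cross-terms c_i = x_i·y_{i+1} − x_{i+1}·y_i:
  35, 71, 61, 38, 30  ⇒  2A = 235, A = 117.5.
Then Σ (y_i + y_{i+1})·c_i = 850, so ȳ = 850 / (6·117.5) = 170/141.

170/141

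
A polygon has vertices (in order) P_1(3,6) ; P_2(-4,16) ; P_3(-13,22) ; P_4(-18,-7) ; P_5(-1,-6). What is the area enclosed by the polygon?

Σ = (72) + (120) + (487) + (101) + (12) = 792
Area = |Σ|/2 = 396.

396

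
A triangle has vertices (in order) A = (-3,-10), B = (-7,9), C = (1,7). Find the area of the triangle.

72

A→B: (-3)(9) − (-7)(-10) = -97
B→C: (-7)(7) − (1)(9) = -58
C→A: (1)(-10) − (-3)(7) = 11
Σ = -144
Area = |Σ|/2 = 72.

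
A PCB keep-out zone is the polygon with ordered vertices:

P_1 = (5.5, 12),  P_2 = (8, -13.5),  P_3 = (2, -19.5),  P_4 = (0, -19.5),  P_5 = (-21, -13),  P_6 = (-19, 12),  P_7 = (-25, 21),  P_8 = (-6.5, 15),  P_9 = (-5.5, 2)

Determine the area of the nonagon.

Apply the surveyor's formula: 2A = Σ (x_i·y_{i+1} − x_{i+1}·y_i), indices taken mod 9.
P_1→P_2: (5.5)(-13.5) − (8)(12) = -170.25
P_2→P_3: (8)(-19.5) − (2)(-13.5) = -129
P_3→P_4: (2)(-19.5) − (0)(-19.5) = -39
P_4→P_5: (0)(-13) − (-21)(-19.5) = -409.5
P_5→P_6: (-21)(12) − (-19)(-13) = -499
P_6→P_7: (-19)(21) − (-25)(12) = -99
P_7→P_8: (-25)(15) − (-6.5)(21) = -238.5
P_8→P_9: (-6.5)(2) − (-5.5)(15) = 69.5
P_9→P_1: (-5.5)(12) − (5.5)(2) = -77
Σ = -1591.75
Area = |Σ|/2 = 795.875.

795.875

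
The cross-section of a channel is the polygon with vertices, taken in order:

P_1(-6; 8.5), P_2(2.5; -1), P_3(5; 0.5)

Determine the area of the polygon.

18.25

Σ = (-15.25) + (6.25) + (45.5) = 36.5
Area = |Σ|/2 = 18.25.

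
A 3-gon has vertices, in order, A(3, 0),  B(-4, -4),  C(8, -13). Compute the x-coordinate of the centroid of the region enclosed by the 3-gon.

7/3

Apply Gauss's area formula. First the cross-terms c_i = x_i·y_{i+1} − x_{i+1}·y_i:
  -12, 84, 39  ⇒  2A = 111, A = 55.5.
Then Σ (x_i + x_{i+1})·c_i = 777, so x̄ = 777 / (6·55.5) = 7/3.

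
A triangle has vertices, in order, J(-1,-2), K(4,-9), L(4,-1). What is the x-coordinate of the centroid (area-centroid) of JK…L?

Apply the surveyor's formula. First the cross-terms c_i = x_i·y_{i+1} − x_{i+1}·y_i:
  17, 32, -9  ⇒  2A = 40, A = 20.
Then Σ (x_i + x_{i+1})·c_i = 280, so x̄ = 280 / (6·20) = 7/3.

7/3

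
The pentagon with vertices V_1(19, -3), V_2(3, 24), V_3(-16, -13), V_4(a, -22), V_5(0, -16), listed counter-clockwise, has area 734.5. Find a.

-1

The doubled signed area Σ (x_i y_{i+1} − x_{i+1} y_i) is linear in a.
With a=0 it equals 1466; the coefficient of a is -3 (from the two edges through V_4).
So -3·a + 1466 = 2·734.5 = 1469 ⇒ a = -1.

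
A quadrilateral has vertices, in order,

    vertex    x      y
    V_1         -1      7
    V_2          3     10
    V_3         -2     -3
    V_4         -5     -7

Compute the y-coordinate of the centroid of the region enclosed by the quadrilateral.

440/189

Apply Gauss's area formula. First the cross-terms c_i = x_i·y_{i+1} − x_{i+1}·y_i:
  -31, 11, -1, -42  ⇒  2A = -63, A = -31.5.
Then Σ (y_i + y_{i+1})·c_i = -440, so ȳ = -440 / (6·(-31.5)) = 440/189.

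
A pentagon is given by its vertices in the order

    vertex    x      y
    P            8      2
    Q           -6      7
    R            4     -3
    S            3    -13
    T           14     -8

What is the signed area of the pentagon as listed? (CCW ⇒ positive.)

Apply the shoelace (surveyor's) formula: 2A = Σ (x_i·y_{i+1} − x_{i+1}·y_i), indices taken mod 5.
Σ = (68) + (-10) + (-43) + (158) + (92) = 265
Signed area = Σ/2 = 132.5 (positive ⇒ counter-clockwise traversal).

132.5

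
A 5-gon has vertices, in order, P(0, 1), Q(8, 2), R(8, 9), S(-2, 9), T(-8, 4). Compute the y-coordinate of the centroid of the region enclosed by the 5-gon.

1502/291

Apply Gauss's area formula. First the cross-terms c_i = x_i·y_{i+1} − x_{i+1}·y_i:
  -8, 56, 90, 64, -8  ⇒  2A = 194, A = 97.
Then Σ (y_i + y_{i+1})·c_i = 3004, so ȳ = 3004 / (6·97) = 1502/291.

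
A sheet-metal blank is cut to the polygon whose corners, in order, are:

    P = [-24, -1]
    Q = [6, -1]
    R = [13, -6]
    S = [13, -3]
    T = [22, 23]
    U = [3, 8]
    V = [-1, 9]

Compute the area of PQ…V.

385

Apply Gauss's area formula: 2A = Σ (x_i·y_{i+1} − x_{i+1}·y_i), indices taken mod 7.
Σ = (30) + (-23) + (39) + (365) + (107) + (35) + (217) = 770
Area = |Σ|/2 = 385.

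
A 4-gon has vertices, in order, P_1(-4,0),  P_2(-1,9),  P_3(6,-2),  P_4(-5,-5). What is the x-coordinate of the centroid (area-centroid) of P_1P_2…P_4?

Apply the surveyor's formula. First the cross-terms c_i = x_i·y_{i+1} − x_{i+1}·y_i:
  -36, -52, -40, -20  ⇒  2A = -148, A = -74.
Then Σ (x_i + x_{i+1})·c_i = 60, so x̄ = 60 / (6·(-74)) = -5/37.

-5/37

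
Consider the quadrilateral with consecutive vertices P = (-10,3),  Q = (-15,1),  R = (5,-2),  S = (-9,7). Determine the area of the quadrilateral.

60

Apply Gauss's area formula: 2A = Σ (x_i·y_{i+1} − x_{i+1}·y_i), indices taken mod 4.
Σ = (35) + (25) + (17) + (43) = 120
Area = |Σ|/2 = 60.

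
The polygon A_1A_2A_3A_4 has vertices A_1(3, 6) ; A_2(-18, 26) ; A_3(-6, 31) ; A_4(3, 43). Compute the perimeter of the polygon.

94

|A_1A_2| = √((-21)² + (20)²) = √841 = 29
|A_2A_3| = √((12)² + (5)²) = √169 = 13
|A_3A_4| = √((9)² + (12)²) = √225 = 15
|A_4A_1| = √((0)² + (-37)²) = √1369 = 37
Perimeter = 29 + 13 + 15 + 37 = 94.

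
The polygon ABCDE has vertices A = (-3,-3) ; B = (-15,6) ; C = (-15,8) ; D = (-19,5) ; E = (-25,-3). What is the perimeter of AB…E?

54

|AB| = √((-12)² + (9)²) = √225 = 15
|BC| = √((0)² + (2)²) = √4 = 2
|CD| = √((-4)² + (-3)²) = √25 = 5
|DE| = √((-6)² + (-8)²) = √100 = 10
|EA| = √((22)² + (0)²) = √484 = 22
Perimeter = 15 + 2 + 5 + 10 + 22 = 54.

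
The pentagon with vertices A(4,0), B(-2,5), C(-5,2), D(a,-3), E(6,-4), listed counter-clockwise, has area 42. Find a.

1

Write out the shoelace sum; only the two edges meeting at D involve a:
2·Area = [((-5)·(-3) − a·2) + (a·(-4) − 6·(-3))] + 57
       = -6·a + 90 = 84
⇒ a = 1.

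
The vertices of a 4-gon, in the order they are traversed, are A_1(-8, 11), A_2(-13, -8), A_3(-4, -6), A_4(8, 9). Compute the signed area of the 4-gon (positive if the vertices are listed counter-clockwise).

212.5

Apply the surveyor's formula: 2A = Σ (x_i·y_{i+1} − x_{i+1}·y_i), indices taken mod 4.
Σ = (207) + (46) + (12) + (160) = 425
Signed area = Σ/2 = 212.5 (positive ⇒ counter-clockwise traversal).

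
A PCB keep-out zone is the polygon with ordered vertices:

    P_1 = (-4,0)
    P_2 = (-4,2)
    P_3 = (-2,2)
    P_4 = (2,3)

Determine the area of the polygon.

5

Apply the surveyor's formula: 2A = Σ (x_i·y_{i+1} − x_{i+1}·y_i), indices taken mod 4.
Cross-terms: -8, -4, -10, 12  ⇒  Σ = -10
Area = |Σ|/2 = 5.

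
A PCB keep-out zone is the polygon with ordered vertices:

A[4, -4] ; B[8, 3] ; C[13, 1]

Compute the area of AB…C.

21.5

A→B: (4)(3) − (8)(-4) = 44
B→C: (8)(1) − (13)(3) = -31
C→A: (13)(-4) − (4)(1) = -56
Σ = -43
Area = |Σ|/2 = 21.5.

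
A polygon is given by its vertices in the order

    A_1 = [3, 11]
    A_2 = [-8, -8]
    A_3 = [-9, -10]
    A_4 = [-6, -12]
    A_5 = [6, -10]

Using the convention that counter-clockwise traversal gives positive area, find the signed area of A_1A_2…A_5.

Apply Gauss's area formula: 2A = Σ (x_i·y_{i+1} − x_{i+1}·y_i), indices taken mod 5.
Cross-terms: 64, 8, 48, 132, 96  ⇒  Σ = 348
Signed area = Σ/2 = 174 (positive ⇒ counter-clockwise traversal).

174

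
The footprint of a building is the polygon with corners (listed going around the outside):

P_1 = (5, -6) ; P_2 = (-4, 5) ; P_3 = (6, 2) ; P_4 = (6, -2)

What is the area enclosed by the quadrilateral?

43.5

Apply Gauss's area formula: 2A = Σ (x_i·y_{i+1} − x_{i+1}·y_i), indices taken mod 4.
P_1→P_2: (5)(5) − (-4)(-6) = 1
P_2→P_3: (-4)(2) − (6)(5) = -38
P_3→P_4: (6)(-2) − (6)(2) = -24
P_4→P_1: (6)(-6) − (5)(-2) = -26
Σ = -87
Area = |Σ|/2 = 43.5.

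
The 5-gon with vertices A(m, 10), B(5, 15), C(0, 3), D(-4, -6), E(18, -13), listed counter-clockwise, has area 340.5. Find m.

Write out the shoelace sum; only the two edges meeting at A involve m:
2·Area = [(18·10 − m·(-13)) + (m·15 − 5·10)] + 187
       = 28·m + 317 = 681
⇒ m = 13.

13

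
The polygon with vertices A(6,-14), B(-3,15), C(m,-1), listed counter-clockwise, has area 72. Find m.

-3

Write out the shoelace sum; only the two edges meeting at C involve m:
2·Area = [((-3)·(-1) − m·15) + (m·(-14) − 6·(-1))] + 48
       = -29·m + 57 = 144
⇒ m = -3.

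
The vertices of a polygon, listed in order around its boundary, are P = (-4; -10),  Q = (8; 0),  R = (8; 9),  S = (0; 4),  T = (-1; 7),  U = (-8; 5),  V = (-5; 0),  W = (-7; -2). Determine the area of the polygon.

Apply the shoelace (surveyor's) formula: 2A = Σ (x_i·y_{i+1} − x_{i+1}·y_i), indices taken mod 8.
Σ = (80) + (72) + (32) + (4) + (51) + (25) + (10) + (62) = 336
Area = |Σ|/2 = 168.

168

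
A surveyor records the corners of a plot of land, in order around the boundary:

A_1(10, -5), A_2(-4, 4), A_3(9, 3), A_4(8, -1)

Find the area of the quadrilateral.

Apply the surveyor's formula: 2A = Σ (x_i·y_{i+1} − x_{i+1}·y_i), indices taken mod 4.
Σ = (20) + (-48) + (-33) + (-30) = -91
Area = |Σ|/2 = 45.5.

45.5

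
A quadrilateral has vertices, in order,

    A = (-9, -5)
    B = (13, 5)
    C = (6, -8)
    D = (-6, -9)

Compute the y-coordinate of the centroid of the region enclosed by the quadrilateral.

-950/267

Apply Gauss's area formula. First the cross-terms c_i = x_i·y_{i+1} − x_{i+1}·y_i:
  20, -134, -102, -51  ⇒  2A = -267, A = -133.5.
Then Σ (y_i + y_{i+1})·c_i = 2850, so ȳ = 2850 / (6·(-133.5)) = -950/267.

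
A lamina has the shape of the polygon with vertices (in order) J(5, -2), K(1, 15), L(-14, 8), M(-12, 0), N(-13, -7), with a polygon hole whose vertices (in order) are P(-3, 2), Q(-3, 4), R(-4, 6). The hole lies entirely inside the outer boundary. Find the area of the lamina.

Outer boundary:
Cross-terms: 77, 218, 96, 84, 61  ⇒  Σ = 536
Area = |Σ|/2 = 268.
Hole:
Σ = (-6) + (-2) + (10) = 2
Area = |Σ|/2 = 1.
Net area = 268 − 1 = 267.

267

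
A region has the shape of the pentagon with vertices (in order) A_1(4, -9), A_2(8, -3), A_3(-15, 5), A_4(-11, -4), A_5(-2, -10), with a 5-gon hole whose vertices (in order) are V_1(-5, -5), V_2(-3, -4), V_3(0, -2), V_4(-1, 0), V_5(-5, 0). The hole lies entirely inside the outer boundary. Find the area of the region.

Outer boundary:
Σ = (60) + (-5) + (115) + (102) + (58) = 330
Area = |Σ|/2 = 165.
Hole:
Σ = (5) + (6) + (-2) + (0) + (25) = 34
Area = |Σ|/2 = 17.
Net area = 165 − 17 = 148.

148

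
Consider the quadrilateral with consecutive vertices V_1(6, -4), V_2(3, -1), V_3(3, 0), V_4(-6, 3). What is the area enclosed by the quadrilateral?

Σ = (6) + (3) + (9) + (6) = 24
Area = |Σ|/2 = 12.

12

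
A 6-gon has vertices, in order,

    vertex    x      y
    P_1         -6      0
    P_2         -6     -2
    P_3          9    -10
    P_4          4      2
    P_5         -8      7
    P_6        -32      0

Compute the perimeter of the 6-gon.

|P_1P_2| = √((0)² + (-2)²) = √4 = 2
|P_2P_3| = √((15)² + (-8)²) = √289 = 17
|P_3P_4| = √((-5)² + (12)²) = √169 = 13
|P_4P_5| = √((-12)² + (5)²) = √169 = 13
|P_5P_6| = √((-24)² + (-7)²) = √625 = 25
|P_6P_1| = √((26)² + (0)²) = √676 = 26
Perimeter = 2 + 17 + 13 + 13 + 25 + 26 = 96.

96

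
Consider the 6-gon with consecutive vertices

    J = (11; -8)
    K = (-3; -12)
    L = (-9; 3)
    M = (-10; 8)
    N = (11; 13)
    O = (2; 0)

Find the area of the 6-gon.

287.5

J→K: (11)(-12) − (-3)(-8) = -156
K→L: (-3)(3) − (-9)(-12) = -117
L→M: (-9)(8) − (-10)(3) = -42
M→N: (-10)(13) − (11)(8) = -218
N→O: (11)(0) − (2)(13) = -26
O→J: (2)(-8) − (11)(0) = -16
Σ = -575
Area = |Σ|/2 = 287.5.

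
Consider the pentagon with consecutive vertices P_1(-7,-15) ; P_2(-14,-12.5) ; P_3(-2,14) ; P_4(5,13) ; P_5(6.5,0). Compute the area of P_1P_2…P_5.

Apply the surveyor's formula: 2A = Σ (x_i·y_{i+1} − x_{i+1}·y_i), indices taken mod 5.
Σ = (-122.5) + (-221) + (-96) + (-84.5) + (-97.5) = -621.5
Area = |Σ|/2 = 310.75.

310.75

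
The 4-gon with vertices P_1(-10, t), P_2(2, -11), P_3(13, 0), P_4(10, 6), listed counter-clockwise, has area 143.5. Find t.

-13

Write out the shoelace sum; only the two edges meeting at P_1 involve t:
2·Area = [(10·t − (-10)·6) + ((-10)·(-11) − 2·t)] + 221
       = 8·t + 391 = 287
⇒ t = -13.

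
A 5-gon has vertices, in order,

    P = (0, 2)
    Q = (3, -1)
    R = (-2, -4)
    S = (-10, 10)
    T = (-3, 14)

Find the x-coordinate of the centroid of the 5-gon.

-178/49

Apply Gauss's area formula. First the cross-terms c_i = x_i·y_{i+1} − x_{i+1}·y_i:
  -6, -14, -60, -110, -6  ⇒  2A = -196, A = -98.
Then Σ (x_i + x_{i+1})·c_i = 2136, so x̄ = 2136 / (6·(-98)) = -178/49.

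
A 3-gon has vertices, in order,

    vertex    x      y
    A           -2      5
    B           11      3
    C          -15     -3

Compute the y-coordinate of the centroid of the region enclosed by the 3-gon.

5/3

Apply the surveyor's formula. First the cross-terms c_i = x_i·y_{i+1} − x_{i+1}·y_i:
  -61, 12, -81  ⇒  2A = -130, A = -65.
Then Σ (y_i + y_{i+1})·c_i = -650, so ȳ = -650 / (6·(-65)) = 5/3.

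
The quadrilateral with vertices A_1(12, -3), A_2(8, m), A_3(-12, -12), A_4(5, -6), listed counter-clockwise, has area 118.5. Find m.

5

The doubled signed area Σ (x_i y_{i+1} − x_{i+1} y_i) is linear in m.
With m=0 it equals 117; the coefficient of m is 24 (from the two edges through A_2).
So 24·m + 117 = 2·118.5 = 237 ⇒ m = 5.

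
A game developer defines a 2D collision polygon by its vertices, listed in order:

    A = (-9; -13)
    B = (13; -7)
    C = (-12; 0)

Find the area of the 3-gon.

152

Σ = (232) + (-84) + (156) = 304
Area = |Σ|/2 = 152.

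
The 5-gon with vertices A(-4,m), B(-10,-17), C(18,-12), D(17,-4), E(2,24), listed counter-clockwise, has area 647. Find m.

Write out the shoelace sum; only the two edges meeting at A involve m:
2·Area = [(2·m − (-4)·24) + ((-4)·(-17) − (-10)·m)] + 974
       = 12·m + 1138 = 1294
⇒ m = 13.

13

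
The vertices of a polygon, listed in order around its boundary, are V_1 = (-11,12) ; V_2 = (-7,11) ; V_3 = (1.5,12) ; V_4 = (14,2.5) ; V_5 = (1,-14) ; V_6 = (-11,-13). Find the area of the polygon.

Apply Gauss's area formula: 2A = Σ (x_i·y_{i+1} − x_{i+1}·y_i), indices taken mod 6.
Σ = (-37) + (-100.5) + (-164.25) + (-198.5) + (-167) + (-275) = -942.25
Area = |Σ|/2 = 471.125.

471.125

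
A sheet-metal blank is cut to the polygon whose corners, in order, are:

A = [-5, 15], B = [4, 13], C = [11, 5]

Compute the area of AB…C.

Σ = (-125) + (-123) + (190) = -58
Area = |Σ|/2 = 29.

29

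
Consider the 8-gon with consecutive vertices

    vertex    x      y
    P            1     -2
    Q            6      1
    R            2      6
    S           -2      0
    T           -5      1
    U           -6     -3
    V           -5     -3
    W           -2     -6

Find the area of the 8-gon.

57.5

Apply the shoelace (surveyor's) formula: 2A = Σ (x_i·y_{i+1} − x_{i+1}·y_i), indices taken mod 8.
Cross-terms: 13, 34, 12, -2, 21, 3, 24, 10  ⇒  Σ = 115
Area = |Σ|/2 = 57.5.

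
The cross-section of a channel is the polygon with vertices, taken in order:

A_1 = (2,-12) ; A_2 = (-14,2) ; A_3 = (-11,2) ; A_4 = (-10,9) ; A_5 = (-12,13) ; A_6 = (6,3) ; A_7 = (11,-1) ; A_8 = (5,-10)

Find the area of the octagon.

284.5

Σ = (-164) + (-6) + (-79) + (-22) + (-114) + (-39) + (-105) + (-40) = -569
Area = |Σ|/2 = 284.5.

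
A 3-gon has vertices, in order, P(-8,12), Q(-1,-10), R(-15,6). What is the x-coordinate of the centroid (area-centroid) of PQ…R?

Apply the surveyor's formula. First the cross-terms c_i = x_i·y_{i+1} − x_{i+1}·y_i:
  92, -156, -132  ⇒  2A = -196, A = -98.
Then Σ (x_i + x_{i+1})·c_i = 4704, so x̄ = 4704 / (6·(-98)) = -8.

-8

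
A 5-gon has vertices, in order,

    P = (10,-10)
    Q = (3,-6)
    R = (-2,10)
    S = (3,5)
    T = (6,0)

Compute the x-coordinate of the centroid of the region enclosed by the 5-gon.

821/213

Apply the shoelace (surveyor's) formula. First the cross-terms c_i = x_i·y_{i+1} − x_{i+1}·y_i:
  -30, 18, -40, -30, -60  ⇒  2A = -142, A = -71.
Then Σ (x_i + x_{i+1})·c_i = -1642, so x̄ = -1642 / (6·(-71)) = 821/213.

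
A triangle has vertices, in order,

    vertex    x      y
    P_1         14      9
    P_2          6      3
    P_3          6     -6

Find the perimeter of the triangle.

|P_1P_2| = √((-8)² + (-6)²) = √100 = 10
|P_2P_3| = √((0)² + (-9)²) = √81 = 9
|P_3P_1| = √((8)² + (15)²) = √289 = 17
Perimeter = 10 + 9 + 17 = 36.

36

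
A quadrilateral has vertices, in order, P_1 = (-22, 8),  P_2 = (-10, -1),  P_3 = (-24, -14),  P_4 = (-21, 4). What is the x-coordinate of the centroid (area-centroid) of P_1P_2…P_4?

-2297/126

Apply the surveyor's formula. First the cross-terms c_i = x_i·y_{i+1} − x_{i+1}·y_i:
  102, 116, -390, -80  ⇒  2A = -252, A = -126.
Then Σ (x_i + x_{i+1})·c_i = 13782, so x̄ = 13782 / (6·(-126)) = -2297/126.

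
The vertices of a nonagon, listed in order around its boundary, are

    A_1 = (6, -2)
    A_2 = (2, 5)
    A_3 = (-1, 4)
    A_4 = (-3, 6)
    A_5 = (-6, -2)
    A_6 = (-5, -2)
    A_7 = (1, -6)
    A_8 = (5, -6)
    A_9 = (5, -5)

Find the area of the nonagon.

Σ = (34) + (13) + (6) + (42) + (2) + (32) + (24) + (5) + (20) = 178
Area = |Σ|/2 = 89.

89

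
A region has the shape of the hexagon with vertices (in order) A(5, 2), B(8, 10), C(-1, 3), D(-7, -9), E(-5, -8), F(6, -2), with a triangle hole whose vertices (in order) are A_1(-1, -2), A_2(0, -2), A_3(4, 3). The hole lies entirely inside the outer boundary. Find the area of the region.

92

Outer boundary:
Apply the shoelace (surveyor's) formula: 2A = Σ (x_i·y_{i+1} − x_{i+1}·y_i), indices taken mod 6.
Cross-terms: 34, 34, 30, 11, 58, 22  ⇒  Σ = 189
Area = |Σ|/2 = 94.5.
Hole:
Apply the shoelace (surveyor's) formula: 2A = Σ (x_i·y_{i+1} − x_{i+1}·y_i), indices taken mod 3.
Σ = (2) + (8) + (-5) = 5
Area = |Σ|/2 = 2.5.
Net area = 94.5 − 2.5 = 92.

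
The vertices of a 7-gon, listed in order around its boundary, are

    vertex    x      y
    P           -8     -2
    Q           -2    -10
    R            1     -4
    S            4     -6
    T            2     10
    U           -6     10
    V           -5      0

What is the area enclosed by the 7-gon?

148

Apply Gauss's area formula: 2A = Σ (x_i·y_{i+1} − x_{i+1}·y_i), indices taken mod 7.
P→Q: (-8)(-10) − (-2)(-2) = 76
Q→R: (-2)(-4) − (1)(-10) = 18
R→S: (1)(-6) − (4)(-4) = 10
S→T: (4)(10) − (2)(-6) = 52
T→U: (2)(10) − (-6)(10) = 80
U→V: (-6)(0) − (-5)(10) = 50
V→P: (-5)(-2) − (-8)(0) = 10
Σ = 296
Area = |Σ|/2 = 148.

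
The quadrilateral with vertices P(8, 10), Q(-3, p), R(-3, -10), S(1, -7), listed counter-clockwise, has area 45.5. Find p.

The doubled signed area Σ (x_i y_{i+1} − x_{i+1} y_i) is linear in p.
With p=0 it equals 157; the coefficient of p is 11 (from the two edges through Q).
So 11·p + 157 = 2·45.5 = 91 ⇒ p = -6.

-6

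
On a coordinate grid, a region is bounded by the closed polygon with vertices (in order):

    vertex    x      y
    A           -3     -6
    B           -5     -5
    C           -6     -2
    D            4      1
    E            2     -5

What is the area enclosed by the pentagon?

Apply Gauss's area formula: 2A = Σ (x_i·y_{i+1} − x_{i+1}·y_i), indices taken mod 5.
Cross-terms: -15, -20, 2, -22, -27  ⇒  Σ = -82
Area = |Σ|/2 = 41.

41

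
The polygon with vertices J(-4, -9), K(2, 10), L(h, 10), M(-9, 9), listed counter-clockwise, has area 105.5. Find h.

Write out the shoelace sum; only the two edges meeting at L involve h:
2·Area = [(2·10 − h·10) + (h·9 − (-9)·10)] + 95
       = -1·h + 205 = 211
⇒ h = -6.

-6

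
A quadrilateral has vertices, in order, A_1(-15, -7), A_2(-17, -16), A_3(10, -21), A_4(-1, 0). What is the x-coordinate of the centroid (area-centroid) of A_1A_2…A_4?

Apply the shoelace (surveyor's) formula. First the cross-terms c_i = x_i·y_{i+1} − x_{i+1}·y_i:
  121, 517, -21, 7  ⇒  2A = 624, A = 312.
Then Σ (x_i + x_{i+1})·c_i = -7792, so x̄ = -7792 / (6·312) = -487/117.

-487/117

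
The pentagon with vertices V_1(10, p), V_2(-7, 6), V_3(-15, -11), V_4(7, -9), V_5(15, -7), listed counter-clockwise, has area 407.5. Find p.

Write out the shoelace sum; only the two edges meeting at V_1 involve p:
2·Area = [(15·p − 10·(-7)) + (10·6 − (-7)·p)] + 465
       = 22·p + 595 = 815
⇒ p = 10.

10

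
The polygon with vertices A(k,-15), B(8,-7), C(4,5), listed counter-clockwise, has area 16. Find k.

The doubled signed area Σ (x_i y_{i+1} − x_{i+1} y_i) is linear in k.
With k=0 it equals 128; the coefficient of k is -12 (from the two edges through A).
So -12·k + 128 = 2·16 = 32 ⇒ k = 8.

8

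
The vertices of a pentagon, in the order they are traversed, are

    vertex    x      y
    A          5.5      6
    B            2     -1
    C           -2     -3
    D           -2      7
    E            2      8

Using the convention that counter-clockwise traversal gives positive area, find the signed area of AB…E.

-53.75

Σ = (-17.5) + (-8) + (-20) + (-30) + (-32) = -107.5
Signed area = Σ/2 = -53.75 (negative ⇒ clockwise traversal).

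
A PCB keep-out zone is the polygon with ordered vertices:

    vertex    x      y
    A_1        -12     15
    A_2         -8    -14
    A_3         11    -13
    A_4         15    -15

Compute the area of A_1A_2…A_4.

A_1→A_2: (-12)(-14) − (-8)(15) = 288
A_2→A_3: (-8)(-13) − (11)(-14) = 258
A_3→A_4: (11)(-15) − (15)(-13) = 30
A_4→A_1: (15)(15) − (-12)(-15) = 45
Σ = 621
Area = |Σ|/2 = 310.5.

310.5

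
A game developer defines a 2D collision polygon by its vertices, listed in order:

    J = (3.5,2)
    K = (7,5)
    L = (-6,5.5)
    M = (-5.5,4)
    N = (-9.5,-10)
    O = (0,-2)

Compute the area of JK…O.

Σ = (3.5) + (68.5) + (6.25) + (93) + (19) + (7) = 197.25
Area = |Σ|/2 = 98.625.

98.625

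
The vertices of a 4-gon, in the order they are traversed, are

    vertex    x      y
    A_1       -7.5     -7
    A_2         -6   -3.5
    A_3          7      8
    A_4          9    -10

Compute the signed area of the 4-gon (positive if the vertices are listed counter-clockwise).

A_1→A_2: (-7.5)(-3.5) − (-6)(-7) = -15.75
A_2→A_3: (-6)(8) − (7)(-3.5) = -23.5
A_3→A_4: (7)(-10) − (9)(8) = -142
A_4→A_1: (9)(-7) − (-7.5)(-10) = -138
Σ = -319.25
Signed area = Σ/2 = -159.625 (negative ⇒ clockwise traversal).

-159.625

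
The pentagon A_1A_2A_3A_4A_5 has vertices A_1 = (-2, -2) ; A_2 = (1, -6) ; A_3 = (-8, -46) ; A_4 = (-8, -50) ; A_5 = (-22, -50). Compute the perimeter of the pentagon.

|A_1A_2| = √((3)² + (-4)²) = √25 = 5
|A_2A_3| = √((-9)² + (-40)²) = √1681 = 41
|A_3A_4| = √((0)² + (-4)²) = √16 = 4
|A_4A_5| = √((-14)² + (0)²) = √196 = 14
|A_5A_1| = √((20)² + (48)²) = √2704 = 52
Perimeter = 5 + 41 + 4 + 14 + 52 = 116.

116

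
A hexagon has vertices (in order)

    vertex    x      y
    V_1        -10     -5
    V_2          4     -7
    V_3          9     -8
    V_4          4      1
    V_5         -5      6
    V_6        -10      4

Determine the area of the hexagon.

Σ = (90) + (31) + (41) + (29) + (40) + (90) = 321
Area = |Σ|/2 = 160.5.

160.5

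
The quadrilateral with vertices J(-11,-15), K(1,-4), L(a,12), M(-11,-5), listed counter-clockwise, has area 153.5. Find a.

6

Write out the shoelace sum; only the two edges meeting at L involve a:
2·Area = [(1·12 − a·(-4)) + (a·(-5) − (-11)·12)] + 169
       = -1·a + 313 = 307
⇒ a = 6.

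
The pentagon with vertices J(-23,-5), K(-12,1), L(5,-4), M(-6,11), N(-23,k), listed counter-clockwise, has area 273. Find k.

11

Write out the shoelace sum; only the two edges meeting at N involve k:
2·Area = [((-6)·k − (-23)·11) + ((-23)·(-5) − (-23)·k)] + -9
       = 17·k + 359 = 546
⇒ k = 11.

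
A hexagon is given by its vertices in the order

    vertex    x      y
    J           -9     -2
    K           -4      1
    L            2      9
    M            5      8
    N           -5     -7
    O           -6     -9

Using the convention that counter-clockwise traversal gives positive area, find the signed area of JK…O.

-72.5

Apply the surveyor's formula: 2A = Σ (x_i·y_{i+1} − x_{i+1}·y_i), indices taken mod 6.
Cross-terms: -17, -38, -29, 5, 3, -69  ⇒  Σ = -145
Signed area = Σ/2 = -72.5 (negative ⇒ clockwise traversal).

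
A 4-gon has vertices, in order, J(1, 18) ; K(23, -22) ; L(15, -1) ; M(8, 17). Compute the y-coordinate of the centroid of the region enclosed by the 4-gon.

1112/261

Apply the shoelace (surveyor's) formula. First the cross-terms c_i = x_i·y_{i+1} − x_{i+1}·y_i:
  -436, 307, 263, 127  ⇒  2A = 261, A = 130.5.
Then Σ (y_i + y_{i+1})·c_i = 3336, so ȳ = 3336 / (6·130.5) = 1112/261.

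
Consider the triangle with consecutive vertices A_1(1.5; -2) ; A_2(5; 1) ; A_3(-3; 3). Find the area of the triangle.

15.5

Apply the shoelace (surveyor's) formula: 2A = Σ (x_i·y_{i+1} − x_{i+1}·y_i), indices taken mod 3.
Σ = (11.5) + (18) + (1.5) = 31
Area = |Σ|/2 = 15.5.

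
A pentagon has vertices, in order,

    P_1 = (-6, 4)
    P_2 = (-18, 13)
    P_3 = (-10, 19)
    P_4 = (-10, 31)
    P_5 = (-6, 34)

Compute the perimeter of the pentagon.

|P_1P_2| = √((-12)² + (9)²) = √225 = 15
|P_2P_3| = √((8)² + (6)²) = √100 = 10
|P_3P_4| = √((0)² + (12)²) = √144 = 12
|P_4P_5| = √((4)² + (3)²) = √25 = 5
|P_5P_1| = √((0)² + (-30)²) = √900 = 30
Perimeter = 15 + 10 + 12 + 5 + 30 = 72.

72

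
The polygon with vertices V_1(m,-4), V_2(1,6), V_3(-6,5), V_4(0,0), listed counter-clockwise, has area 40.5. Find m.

6

The doubled signed area Σ (x_i y_{i+1} − x_{i+1} y_i) is linear in m.
With m=0 it equals 45; the coefficient of m is 6 (from the two edges through V_1).
So 6·m + 45 = 2·40.5 = 81 ⇒ m = 6.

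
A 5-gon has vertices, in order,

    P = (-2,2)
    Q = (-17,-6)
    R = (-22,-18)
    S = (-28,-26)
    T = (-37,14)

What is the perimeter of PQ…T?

|PQ| = √((-15)² + (-8)²) = √289 = 17
|QR| = √((-5)² + (-12)²) = √169 = 13
|RS| = √((-6)² + (-8)²) = √100 = 10
|ST| = √((-9)² + (40)²) = √1681 = 41
|TP| = √((35)² + (-12)²) = √1369 = 37
Perimeter = 17 + 13 + 10 + 41 + 37 = 118.

118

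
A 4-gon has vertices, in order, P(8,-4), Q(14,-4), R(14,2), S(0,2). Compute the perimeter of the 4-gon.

36

|PQ| = √((6)² + (0)²) = √36 = 6
|QR| = √((0)² + (6)²) = √36 = 6
|RS| = √((-14)² + (0)²) = √196 = 14
|SP| = √((8)² + (-6)²) = √100 = 10
Perimeter = 6 + 6 + 14 + 10 = 36.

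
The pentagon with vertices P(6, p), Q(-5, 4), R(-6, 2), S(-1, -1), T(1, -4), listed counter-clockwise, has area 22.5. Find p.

-5

Write out the shoelace sum; only the two edges meeting at P involve p:
2·Area = [(1·p − 6·(-4)) + (6·4 − (-5)·p)] + 27
       = 6·p + 75 = 45
⇒ p = -5.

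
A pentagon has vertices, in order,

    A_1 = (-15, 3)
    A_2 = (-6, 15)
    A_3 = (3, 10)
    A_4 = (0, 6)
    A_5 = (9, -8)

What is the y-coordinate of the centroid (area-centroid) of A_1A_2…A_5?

Apply the surveyor's formula. First the cross-terms c_i = x_i·y_{i+1} − x_{i+1}·y_i:
  -207, -105, 18, -54, -93  ⇒  2A = -441, A = -220.5.
Then Σ (y_i + y_{i+1})·c_i = -5490, so ȳ = -5490 / (6·(-220.5)) = 610/147.

610/147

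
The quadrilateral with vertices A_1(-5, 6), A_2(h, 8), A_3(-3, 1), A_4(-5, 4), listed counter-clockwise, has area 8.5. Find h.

The doubled signed area Σ (x_i y_{i+1} − x_{i+1} y_i) is linear in h.
With h=0 it equals -33; the coefficient of h is -5 (from the two edges through A_2).
So -5·h + -33 = 2·8.5 = 17 ⇒ h = -10.

-10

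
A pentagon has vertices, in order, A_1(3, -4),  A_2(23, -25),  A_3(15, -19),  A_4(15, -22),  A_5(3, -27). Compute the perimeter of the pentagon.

78

|A_1A_2| = √((20)² + (-21)²) = √841 = 29
|A_2A_3| = √((-8)² + (6)²) = √100 = 10
|A_3A_4| = √((0)² + (-3)²) = √9 = 3
|A_4A_5| = √((-12)² + (-5)²) = √169 = 13
|A_5A_1| = √((0)² + (23)²) = √529 = 23
Perimeter = 29 + 10 + 3 + 13 + 23 = 78.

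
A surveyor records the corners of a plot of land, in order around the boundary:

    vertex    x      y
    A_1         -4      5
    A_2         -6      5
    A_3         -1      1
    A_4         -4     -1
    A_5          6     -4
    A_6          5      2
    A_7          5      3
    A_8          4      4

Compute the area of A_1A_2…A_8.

Cross-terms: 10, -1, 5, 22, 32, 5, 8, 36  ⇒  Σ = 117
Area = |Σ|/2 = 58.5.

58.5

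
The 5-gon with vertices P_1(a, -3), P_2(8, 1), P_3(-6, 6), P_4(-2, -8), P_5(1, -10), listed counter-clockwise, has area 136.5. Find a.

Write out the shoelace sum; only the two edges meeting at P_1 involve a:
2·Area = [(1·(-3) − a·(-10)) + (a·1 − 8·(-3))] + 142
       = 11·a + 163 = 273
⇒ a = 10.

10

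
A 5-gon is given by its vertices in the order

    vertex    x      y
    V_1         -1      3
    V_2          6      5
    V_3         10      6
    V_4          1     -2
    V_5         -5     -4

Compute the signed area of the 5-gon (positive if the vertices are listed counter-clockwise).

-48

Σ = (-23) + (-14) + (-26) + (-14) + (-19) = -96
Signed area = Σ/2 = -48 (negative ⇒ clockwise traversal).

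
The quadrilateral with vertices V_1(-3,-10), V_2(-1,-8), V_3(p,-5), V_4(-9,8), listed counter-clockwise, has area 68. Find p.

Write out the shoelace sum; only the two edges meeting at V_3 involve p:
2·Area = [((-1)·(-5) − p·(-8)) + (p·8 − (-9)·(-5))] + 128
       = 16·p + 88 = 136
⇒ p = 3.

3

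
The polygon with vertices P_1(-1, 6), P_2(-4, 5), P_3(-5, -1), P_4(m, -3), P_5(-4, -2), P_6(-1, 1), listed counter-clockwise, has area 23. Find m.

Write out the shoelace sum; only the two edges meeting at P_4 involve m:
2·Area = [((-5)·(-3) − m·(-1)) + (m·(-2) − (-4)·(-3))] + 37
       = -1·m + 40 = 46
⇒ m = -6.

-6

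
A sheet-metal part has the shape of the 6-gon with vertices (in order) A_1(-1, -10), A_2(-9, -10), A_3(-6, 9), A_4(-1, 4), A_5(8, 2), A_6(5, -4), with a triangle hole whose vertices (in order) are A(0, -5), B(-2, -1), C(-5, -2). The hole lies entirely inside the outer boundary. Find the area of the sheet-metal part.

Outer boundary:
Apply the surveyor's formula: 2A = Σ (x_i·y_{i+1} − x_{i+1}·y_i), indices taken mod 6.
A_1→A_2: (-1)(-10) − (-9)(-10) = -80
A_2→A_3: (-9)(9) − (-6)(-10) = -141
A_3→A_4: (-6)(4) − (-1)(9) = -15
A_4→A_5: (-1)(2) − (8)(4) = -34
A_5→A_6: (8)(-4) − (5)(2) = -42
A_6→A_1: (5)(-10) − (-1)(-4) = -54
Σ = -366
Area = |Σ|/2 = 183.
Hole:
Apply the shoelace formula: 2A = Σ (x_i·y_{i+1} − x_{i+1}·y_i), indices taken mod 3.
Cross-terms: -10, -1, 25  ⇒  Σ = 14
Area = |Σ|/2 = 7.
Net area = 183 − 7 = 176.

176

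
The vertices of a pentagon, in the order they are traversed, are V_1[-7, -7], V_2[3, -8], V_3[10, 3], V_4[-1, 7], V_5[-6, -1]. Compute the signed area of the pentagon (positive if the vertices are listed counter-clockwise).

Apply the shoelace (surveyor's) formula: 2A = Σ (x_i·y_{i+1} − x_{i+1}·y_i), indices taken mod 5.
V_1→V_2: (-7)(-8) − (3)(-7) = 77
V_2→V_3: (3)(3) − (10)(-8) = 89
V_3→V_4: (10)(7) − (-1)(3) = 73
V_4→V_5: (-1)(-1) − (-6)(7) = 43
V_5→V_1: (-6)(-7) − (-7)(-1) = 35
Σ = 317
Signed area = Σ/2 = 158.5 (positive ⇒ counter-clockwise traversal).

158.5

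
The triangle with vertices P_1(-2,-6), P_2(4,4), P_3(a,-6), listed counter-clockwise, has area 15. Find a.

The doubled signed area Σ (x_i y_{i+1} − x_{i+1} y_i) is linear in a.
With a=0 it equals -20; the coefficient of a is -10 (from the two edges through P_3).
So -10·a + -20 = 2·15 = 30 ⇒ a = -5.

-5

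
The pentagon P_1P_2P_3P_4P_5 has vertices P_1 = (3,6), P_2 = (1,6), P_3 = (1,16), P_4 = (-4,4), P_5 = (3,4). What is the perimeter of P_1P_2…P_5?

34

|P_1P_2| = √((-2)² + (0)²) = √4 = 2
|P_2P_3| = √((0)² + (10)²) = √100 = 10
|P_3P_4| = √((-5)² + (-12)²) = √169 = 13
|P_4P_5| = √((7)² + (0)²) = √49 = 7
|P_5P_1| = √((0)² + (2)²) = √4 = 2
Perimeter = 2 + 10 + 13 + 7 + 2 = 34.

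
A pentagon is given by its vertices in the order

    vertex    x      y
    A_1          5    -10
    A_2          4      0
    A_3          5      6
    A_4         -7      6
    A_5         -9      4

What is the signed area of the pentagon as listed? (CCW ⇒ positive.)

Apply Gauss's area formula: 2A = Σ (x_i·y_{i+1} − x_{i+1}·y_i), indices taken mod 5.
A_1→A_2: (5)(0) − (4)(-10) = 40
A_2→A_3: (4)(6) − (5)(0) = 24
A_3→A_4: (5)(6) − (-7)(6) = 72
A_4→A_5: (-7)(4) − (-9)(6) = 26
A_5→A_1: (-9)(-10) − (5)(4) = 70
Σ = 232
Signed area = Σ/2 = 116 (positive ⇒ counter-clockwise traversal).

116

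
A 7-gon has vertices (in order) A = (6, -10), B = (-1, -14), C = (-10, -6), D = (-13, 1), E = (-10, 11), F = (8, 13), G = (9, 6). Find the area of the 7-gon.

431

Σ = (-94) + (-134) + (-88) + (-133) + (-218) + (-69) + (-126) = -862
Area = |Σ|/2 = 431.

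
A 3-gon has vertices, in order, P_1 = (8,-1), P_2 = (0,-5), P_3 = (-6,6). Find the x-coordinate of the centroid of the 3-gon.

2/3

Apply the shoelace formula. First the cross-terms c_i = x_i·y_{i+1} − x_{i+1}·y_i:
  -40, -30, -42  ⇒  2A = -112, A = -56.
Then Σ (x_i + x_{i+1})·c_i = -224, so x̄ = -224 / (6·(-56)) = 2/3.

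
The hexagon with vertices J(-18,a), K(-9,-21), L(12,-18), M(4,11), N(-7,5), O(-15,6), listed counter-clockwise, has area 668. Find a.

-17

The doubled signed area Σ (x_i y_{i+1} − x_{i+1} y_i) is linear in a.
With a=0 it equals 1234; the coefficient of a is -6 (from the two edges through J).
So -6·a + 1234 = 2·668 = 1336 ⇒ a = -17.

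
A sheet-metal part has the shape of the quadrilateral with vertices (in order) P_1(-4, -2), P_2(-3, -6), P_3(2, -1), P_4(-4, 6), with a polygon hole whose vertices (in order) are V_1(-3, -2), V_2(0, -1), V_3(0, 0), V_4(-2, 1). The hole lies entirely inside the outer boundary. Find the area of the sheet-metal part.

31.5

Outer boundary:
Cross-terms: 18, 15, 8, 32  ⇒  Σ = 73
Area = |Σ|/2 = 36.5.
Hole:
Σ = (3) + (0) + (0) + (7) = 10
Area = |Σ|/2 = 5.
Net area = 36.5 − 5 = 31.5.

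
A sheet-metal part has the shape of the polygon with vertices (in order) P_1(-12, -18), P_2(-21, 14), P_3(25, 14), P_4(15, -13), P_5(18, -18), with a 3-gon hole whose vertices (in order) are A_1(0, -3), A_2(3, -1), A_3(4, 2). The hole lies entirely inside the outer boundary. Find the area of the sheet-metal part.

1147

Outer boundary:
P_1→P_2: (-12)(14) − (-21)(-18) = -546
P_2→P_3: (-21)(14) − (25)(14) = -644
P_3→P_4: (25)(-13) − (15)(14) = -535
P_4→P_5: (15)(-18) − (18)(-13) = -36
P_5→P_1: (18)(-18) − (-12)(-18) = -540
Σ = -2301
Area = |Σ|/2 = 1150.5.
Hole:
Apply the shoelace (surveyor's) formula: 2A = Σ (x_i·y_{i+1} − x_{i+1}·y_i), indices taken mod 3.
Σ = (9) + (10) + (-12) = 7
Area = |Σ|/2 = 3.5.
Net area = 1150.5 − 3.5 = 1147.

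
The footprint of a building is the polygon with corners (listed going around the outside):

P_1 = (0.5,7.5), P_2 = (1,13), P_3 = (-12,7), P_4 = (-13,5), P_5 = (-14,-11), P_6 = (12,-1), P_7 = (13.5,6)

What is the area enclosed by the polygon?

367.875

P_1→P_2: (0.5)(13) − (1)(7.5) = -1
P_2→P_3: (1)(7) − (-12)(13) = 163
P_3→P_4: (-12)(5) − (-13)(7) = 31
P_4→P_5: (-13)(-11) − (-14)(5) = 213
P_5→P_6: (-14)(-1) − (12)(-11) = 146
P_6→P_7: (12)(6) − (13.5)(-1) = 85.5
P_7→P_1: (13.5)(7.5) − (0.5)(6) = 98.25
Σ = 735.75
Area = |Σ|/2 = 367.875.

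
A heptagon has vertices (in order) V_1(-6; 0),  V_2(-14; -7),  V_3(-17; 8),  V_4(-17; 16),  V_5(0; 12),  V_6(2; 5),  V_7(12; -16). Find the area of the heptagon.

370.5

Apply the shoelace (surveyor's) formula: 2A = Σ (x_i·y_{i+1} − x_{i+1}·y_i), indices taken mod 7.
Σ = (42) + (-231) + (-136) + (-204) + (-24) + (-92) + (-96) = -741
Area = |Σ|/2 = 370.5.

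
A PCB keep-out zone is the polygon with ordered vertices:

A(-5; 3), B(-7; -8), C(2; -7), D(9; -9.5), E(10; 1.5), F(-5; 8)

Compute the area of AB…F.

195.5

Apply the surveyor's formula: 2A = Σ (x_i·y_{i+1} − x_{i+1}·y_i), indices taken mod 6.
Σ = (61) + (65) + (44) + (108.5) + (87.5) + (25) = 391
Area = |Σ|/2 = 195.5.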